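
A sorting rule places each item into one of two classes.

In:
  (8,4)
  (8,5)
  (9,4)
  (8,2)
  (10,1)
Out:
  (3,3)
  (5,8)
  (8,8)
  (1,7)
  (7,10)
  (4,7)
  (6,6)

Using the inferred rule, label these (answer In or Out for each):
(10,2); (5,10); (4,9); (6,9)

In, Out, Out, Out

The pattern is that an item is 'In' exactly when: first > second.
In: (10,2), since 10 > 2. Out: (5,10), since 5 < 10. Out: (4,9), since 4 < 9. Out: (6,9), since 6 < 9.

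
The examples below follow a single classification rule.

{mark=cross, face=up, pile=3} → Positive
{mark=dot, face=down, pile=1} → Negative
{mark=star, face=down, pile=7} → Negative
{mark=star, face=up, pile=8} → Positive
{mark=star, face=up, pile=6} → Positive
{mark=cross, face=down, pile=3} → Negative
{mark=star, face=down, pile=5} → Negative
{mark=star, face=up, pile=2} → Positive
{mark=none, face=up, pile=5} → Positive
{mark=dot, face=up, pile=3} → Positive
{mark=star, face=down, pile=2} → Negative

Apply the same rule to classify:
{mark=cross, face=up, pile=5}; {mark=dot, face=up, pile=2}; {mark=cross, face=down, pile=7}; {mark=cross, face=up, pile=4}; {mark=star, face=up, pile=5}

The classifier is using: face is up.
{mark=cross, face=up, pile=5}: face is up, qualifies → Positive. {mark=dot, face=up, pile=2}: face is up, qualifies → Positive. {mark=cross, face=down, pile=7}: face is down, fails this test → Negative. {mark=cross, face=up, pile=4}: face is up, qualifies → Positive. {mark=star, face=up, pile=5}: face is up, qualifies → Positive.

Positive, Positive, Negative, Positive, Positive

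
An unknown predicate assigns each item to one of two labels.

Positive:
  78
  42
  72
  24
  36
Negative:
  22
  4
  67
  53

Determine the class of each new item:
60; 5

Positive, Negative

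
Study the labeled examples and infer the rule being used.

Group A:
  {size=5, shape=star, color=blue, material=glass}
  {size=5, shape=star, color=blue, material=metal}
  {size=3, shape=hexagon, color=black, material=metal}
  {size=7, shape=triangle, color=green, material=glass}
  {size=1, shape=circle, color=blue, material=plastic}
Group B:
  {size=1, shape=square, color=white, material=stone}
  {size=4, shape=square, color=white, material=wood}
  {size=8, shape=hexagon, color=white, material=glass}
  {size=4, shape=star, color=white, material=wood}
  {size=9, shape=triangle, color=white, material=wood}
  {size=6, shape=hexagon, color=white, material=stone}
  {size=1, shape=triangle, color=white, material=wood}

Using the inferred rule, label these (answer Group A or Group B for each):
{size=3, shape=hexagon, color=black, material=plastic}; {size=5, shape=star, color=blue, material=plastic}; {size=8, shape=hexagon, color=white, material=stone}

Group A, Group A, Group B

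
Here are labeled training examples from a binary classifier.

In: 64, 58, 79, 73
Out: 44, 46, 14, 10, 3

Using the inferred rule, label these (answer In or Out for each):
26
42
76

Out, Out, In

Every 'In' example satisfies: at least 58. None of the 'Out' examples do.
26: Out (26 < 58). 42: Out (42 < 58). 76: In (76 ≥ 58).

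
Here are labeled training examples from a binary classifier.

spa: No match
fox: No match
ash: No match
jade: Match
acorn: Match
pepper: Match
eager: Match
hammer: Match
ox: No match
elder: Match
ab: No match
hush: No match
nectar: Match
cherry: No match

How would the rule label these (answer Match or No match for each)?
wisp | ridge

Every 'Match' example satisfies: has ≥ 2 vowels. None of the 'No match' examples do.
wisp — 1 vowel, hence No match.
ridge — 2 vowels, hence Match.

No match, Match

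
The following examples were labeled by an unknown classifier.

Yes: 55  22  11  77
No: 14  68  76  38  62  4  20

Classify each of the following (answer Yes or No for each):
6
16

No, No

'Yes' ⟺ multiple of 11.
6: No (6 = 11·0 + 6). 16: No (16 = 11·1 + 5).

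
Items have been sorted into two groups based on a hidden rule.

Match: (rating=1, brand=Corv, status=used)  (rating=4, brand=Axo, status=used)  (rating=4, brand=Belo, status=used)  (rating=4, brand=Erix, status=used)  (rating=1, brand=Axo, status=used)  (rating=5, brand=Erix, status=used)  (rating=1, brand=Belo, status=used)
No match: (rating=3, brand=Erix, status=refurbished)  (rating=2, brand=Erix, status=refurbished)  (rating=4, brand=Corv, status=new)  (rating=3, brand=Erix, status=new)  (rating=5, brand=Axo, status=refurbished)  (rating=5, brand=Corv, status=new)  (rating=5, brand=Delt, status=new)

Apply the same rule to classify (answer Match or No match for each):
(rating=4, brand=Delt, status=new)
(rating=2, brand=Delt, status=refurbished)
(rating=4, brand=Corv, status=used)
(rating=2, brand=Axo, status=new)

No match, No match, Match, No match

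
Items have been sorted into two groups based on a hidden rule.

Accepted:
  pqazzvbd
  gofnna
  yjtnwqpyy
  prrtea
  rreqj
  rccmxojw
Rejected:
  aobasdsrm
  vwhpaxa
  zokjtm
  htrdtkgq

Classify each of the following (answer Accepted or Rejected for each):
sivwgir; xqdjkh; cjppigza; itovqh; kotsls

The classifier is using: has a double letter.
sivwgir: no doubled letter, doesn't match → Rejected. xqdjkh: no doubled letter, doesn't match → Rejected. cjppigza: 'pp' doubled, has this property → Accepted. itovqh: no doubled letter, doesn't match → Rejected. kotsls: no doubled letter, doesn't match → Rejected.

Rejected, Rejected, Accepted, Rejected, Rejected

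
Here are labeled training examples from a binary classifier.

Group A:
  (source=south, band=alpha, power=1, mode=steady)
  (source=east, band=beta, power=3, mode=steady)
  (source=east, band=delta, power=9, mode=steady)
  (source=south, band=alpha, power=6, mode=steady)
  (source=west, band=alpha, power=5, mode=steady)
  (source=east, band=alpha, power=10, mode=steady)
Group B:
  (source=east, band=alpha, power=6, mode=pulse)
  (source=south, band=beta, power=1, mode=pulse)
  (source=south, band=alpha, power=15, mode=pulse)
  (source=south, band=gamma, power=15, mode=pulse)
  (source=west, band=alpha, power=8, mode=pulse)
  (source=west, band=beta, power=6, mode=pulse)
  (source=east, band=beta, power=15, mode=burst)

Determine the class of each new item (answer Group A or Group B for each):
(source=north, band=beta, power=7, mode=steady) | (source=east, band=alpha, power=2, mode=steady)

Group A, Group A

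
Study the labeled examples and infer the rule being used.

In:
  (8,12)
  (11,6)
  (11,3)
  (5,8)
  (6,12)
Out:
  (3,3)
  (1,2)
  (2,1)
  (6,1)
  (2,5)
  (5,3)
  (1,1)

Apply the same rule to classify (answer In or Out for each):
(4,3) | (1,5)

The common property of the 'In' items is: sum ≥ 13. No 'Out' item has it.
(4,3) — 4+3 = 7, hence Out. (1,5) — 1+5 = 6, hence Out.

Out, Out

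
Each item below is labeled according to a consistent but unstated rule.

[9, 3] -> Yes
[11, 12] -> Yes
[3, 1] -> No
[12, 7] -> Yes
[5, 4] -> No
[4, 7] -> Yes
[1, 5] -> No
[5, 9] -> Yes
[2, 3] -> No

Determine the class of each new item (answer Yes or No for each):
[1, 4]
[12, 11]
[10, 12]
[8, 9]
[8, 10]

No, Yes, Yes, Yes, Yes

The pattern is that an item is 'Yes' exactly when: sum ≥ 11.
[1, 4]: No (1+4 = 5).
[12, 11]: Yes (12+11 = 23).
[10, 12]: Yes (10+12 = 22).
[8, 9]: Yes (8+9 = 17).
[8, 10]: Yes (8+10 = 18).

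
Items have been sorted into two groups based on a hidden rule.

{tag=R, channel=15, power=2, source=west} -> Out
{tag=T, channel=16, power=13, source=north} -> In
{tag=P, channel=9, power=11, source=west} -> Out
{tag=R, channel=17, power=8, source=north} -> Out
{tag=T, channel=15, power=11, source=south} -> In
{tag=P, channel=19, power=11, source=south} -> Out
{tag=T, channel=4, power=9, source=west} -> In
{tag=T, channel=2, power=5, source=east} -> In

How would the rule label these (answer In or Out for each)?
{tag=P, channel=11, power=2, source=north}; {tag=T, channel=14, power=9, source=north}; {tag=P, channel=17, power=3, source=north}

Out, In, Out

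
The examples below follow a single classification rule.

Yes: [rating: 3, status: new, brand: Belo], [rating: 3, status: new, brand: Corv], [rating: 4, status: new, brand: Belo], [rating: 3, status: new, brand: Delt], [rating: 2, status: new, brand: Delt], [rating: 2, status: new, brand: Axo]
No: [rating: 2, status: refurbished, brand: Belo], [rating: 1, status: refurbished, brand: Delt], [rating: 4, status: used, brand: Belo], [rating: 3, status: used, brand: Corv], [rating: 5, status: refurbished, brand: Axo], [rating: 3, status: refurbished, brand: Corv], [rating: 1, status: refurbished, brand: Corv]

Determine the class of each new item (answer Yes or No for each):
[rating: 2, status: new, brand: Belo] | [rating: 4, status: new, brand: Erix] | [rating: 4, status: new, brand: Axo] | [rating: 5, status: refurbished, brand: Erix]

Yes, Yes, Yes, No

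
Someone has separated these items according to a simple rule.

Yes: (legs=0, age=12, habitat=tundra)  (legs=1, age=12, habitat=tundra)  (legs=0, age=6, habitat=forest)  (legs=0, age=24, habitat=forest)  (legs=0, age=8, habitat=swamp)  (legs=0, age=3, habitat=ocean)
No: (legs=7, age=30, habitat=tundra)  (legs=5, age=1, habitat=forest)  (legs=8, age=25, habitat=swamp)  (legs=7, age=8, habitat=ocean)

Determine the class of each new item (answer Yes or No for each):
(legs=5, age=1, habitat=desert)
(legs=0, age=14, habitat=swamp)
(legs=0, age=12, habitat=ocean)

No, Yes, Yes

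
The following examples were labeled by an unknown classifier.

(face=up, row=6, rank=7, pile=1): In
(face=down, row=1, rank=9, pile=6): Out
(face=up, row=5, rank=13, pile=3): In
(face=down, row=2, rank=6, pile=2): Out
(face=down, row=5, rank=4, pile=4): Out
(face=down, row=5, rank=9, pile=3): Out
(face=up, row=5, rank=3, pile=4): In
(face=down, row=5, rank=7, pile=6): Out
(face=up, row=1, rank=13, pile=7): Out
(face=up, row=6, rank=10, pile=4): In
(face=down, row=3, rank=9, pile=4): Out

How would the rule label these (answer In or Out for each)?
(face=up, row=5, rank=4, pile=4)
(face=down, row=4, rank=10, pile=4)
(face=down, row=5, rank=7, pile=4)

'In' ⟺ face is up AND row ≥ 2.
(face=up, row=5, rank=4, pile=4) → face is up, row = 5 → In.
(face=down, row=4, rank=10, pile=4) → face is down, row = 4 → Out.
(face=down, row=5, rank=7, pile=4) → face is down, row = 5 → Out.

In, Out, Out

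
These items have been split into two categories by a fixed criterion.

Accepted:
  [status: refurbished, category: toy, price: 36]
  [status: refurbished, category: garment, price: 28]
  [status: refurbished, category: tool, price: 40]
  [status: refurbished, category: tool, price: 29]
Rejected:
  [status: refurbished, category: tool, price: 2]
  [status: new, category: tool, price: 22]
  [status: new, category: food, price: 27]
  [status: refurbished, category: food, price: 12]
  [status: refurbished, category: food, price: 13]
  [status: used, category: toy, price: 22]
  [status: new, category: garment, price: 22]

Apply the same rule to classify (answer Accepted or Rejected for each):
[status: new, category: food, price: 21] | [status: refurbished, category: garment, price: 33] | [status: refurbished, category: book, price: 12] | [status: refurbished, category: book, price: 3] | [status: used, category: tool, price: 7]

Rejected, Accepted, Rejected, Rejected, Rejected

Rule: price ≥ 28. This holds for each 'Accepted' example and fails for each 'Rejected' one.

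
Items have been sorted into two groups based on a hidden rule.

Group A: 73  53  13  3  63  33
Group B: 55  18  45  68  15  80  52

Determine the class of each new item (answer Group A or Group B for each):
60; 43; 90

Group B, Group A, Group B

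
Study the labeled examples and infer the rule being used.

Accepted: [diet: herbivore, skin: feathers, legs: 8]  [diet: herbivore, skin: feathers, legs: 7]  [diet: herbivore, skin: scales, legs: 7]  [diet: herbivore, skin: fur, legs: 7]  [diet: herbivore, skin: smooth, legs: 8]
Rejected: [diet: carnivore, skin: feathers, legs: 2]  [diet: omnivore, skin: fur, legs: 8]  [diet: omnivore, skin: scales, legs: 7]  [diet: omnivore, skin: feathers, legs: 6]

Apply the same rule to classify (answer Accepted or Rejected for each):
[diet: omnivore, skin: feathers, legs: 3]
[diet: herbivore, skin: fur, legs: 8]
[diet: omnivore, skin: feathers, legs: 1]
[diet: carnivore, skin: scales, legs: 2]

The pattern is that an item is 'Accepted' exactly when: diet is herbivore.

Rejected, Accepted, Rejected, Rejected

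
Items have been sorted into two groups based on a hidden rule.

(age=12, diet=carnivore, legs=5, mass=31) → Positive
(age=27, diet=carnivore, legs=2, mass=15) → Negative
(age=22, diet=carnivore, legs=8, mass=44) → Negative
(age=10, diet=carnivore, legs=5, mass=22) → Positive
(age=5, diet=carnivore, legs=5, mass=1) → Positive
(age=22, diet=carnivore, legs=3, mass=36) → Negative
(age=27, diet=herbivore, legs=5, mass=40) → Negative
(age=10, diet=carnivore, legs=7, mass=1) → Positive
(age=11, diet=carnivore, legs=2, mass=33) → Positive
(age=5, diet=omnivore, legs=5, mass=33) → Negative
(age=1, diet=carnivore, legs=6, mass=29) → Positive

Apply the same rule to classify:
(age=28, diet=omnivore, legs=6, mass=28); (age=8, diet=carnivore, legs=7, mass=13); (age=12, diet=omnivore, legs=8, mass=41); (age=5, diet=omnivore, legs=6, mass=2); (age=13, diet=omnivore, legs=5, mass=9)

Negative, Positive, Negative, Negative, Negative

The simplest hypothesis consistent with all the labels is: diet is carnivore AND age ≤ 12.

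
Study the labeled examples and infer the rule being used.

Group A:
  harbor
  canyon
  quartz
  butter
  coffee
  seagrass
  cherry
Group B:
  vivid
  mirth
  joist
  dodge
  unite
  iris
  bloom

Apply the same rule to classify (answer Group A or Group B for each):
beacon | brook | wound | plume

Group A, Group B, Group B, Group B

The distinguishing property — length ≥ 6 — holds for all the 'Group A' cases and none of the 'Group B' cases.
beacon: length 6, has this property → Group A.
brook: length 5, does not pass → Group B.
wound: length 5, does not pass → Group B.
plume: length 5, does not pass → Group B.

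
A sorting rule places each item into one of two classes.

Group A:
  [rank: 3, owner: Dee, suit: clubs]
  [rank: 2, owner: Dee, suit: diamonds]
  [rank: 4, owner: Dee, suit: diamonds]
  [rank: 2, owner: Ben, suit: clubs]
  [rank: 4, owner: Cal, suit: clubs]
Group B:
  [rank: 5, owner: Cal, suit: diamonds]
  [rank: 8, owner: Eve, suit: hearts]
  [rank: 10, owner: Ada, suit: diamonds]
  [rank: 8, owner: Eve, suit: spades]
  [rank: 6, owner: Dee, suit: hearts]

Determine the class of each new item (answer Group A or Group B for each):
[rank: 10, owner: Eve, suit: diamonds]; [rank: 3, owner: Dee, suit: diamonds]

All 'Group A' examples share one property — rank ≤ 4 — and every 'Group B' example lacks it.

Group B, Group A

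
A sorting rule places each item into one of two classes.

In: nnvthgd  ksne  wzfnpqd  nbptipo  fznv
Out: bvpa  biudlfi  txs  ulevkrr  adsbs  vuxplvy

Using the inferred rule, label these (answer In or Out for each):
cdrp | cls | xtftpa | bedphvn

Out, Out, Out, In

Every 'In' example satisfies: contains 'n'. None of the 'Out' examples do.
cdrp — no 'n', hence Out.
cls — no 'n', hence Out.
xtftpa — no 'n', hence Out.
bedphvn — has 'n', hence In.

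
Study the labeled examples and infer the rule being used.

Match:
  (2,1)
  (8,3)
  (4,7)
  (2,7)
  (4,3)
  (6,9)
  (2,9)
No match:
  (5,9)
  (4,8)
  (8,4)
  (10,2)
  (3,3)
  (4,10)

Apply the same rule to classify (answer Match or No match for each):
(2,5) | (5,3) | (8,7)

'Match' ⟺ sum is odd.
(2,5): Match (2+5 = 7). (5,3): No match (5+3 = 8). (8,7): Match (8+7 = 15).

Match, No match, Match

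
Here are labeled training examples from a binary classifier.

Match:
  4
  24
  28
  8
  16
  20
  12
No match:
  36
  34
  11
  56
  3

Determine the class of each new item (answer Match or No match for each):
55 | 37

No match, No match

Every 'Match' example satisfies: even AND at most 28. None of the 'No match' examples do.
55: 55 is odd, 55 > 28, does not pass → No match. 37: 37 is odd, 37 > 28, does not pass → No match.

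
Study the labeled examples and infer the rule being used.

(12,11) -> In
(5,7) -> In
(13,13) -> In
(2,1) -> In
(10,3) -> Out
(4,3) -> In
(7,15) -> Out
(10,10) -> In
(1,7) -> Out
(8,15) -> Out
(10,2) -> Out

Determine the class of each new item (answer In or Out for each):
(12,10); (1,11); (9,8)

In, Out, In

Rule: |first − second| ≤ 2. This holds for each 'In' example and fails for each 'Out' one.
In: (12,10), since |12−10| = 2.
Out: (1,11), since |1−11| = 10.
In: (9,8), since |9−8| = 1.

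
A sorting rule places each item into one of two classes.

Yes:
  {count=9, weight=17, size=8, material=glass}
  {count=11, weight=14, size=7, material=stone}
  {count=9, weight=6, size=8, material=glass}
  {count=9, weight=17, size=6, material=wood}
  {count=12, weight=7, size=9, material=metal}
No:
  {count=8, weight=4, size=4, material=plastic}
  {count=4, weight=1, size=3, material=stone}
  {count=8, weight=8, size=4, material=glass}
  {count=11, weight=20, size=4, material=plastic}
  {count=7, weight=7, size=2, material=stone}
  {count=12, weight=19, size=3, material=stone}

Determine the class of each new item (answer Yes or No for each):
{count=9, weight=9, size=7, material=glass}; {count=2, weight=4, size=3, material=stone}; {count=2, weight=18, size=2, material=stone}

The classifier is using: size ≥ 6.
{count=9, weight=9, size=7, material=glass}: size = 7 — matches, so Yes.
{count=2, weight=4, size=3, material=stone}: size = 3 — doesn't match, so No.
{count=2, weight=18, size=2, material=stone}: size = 2 — doesn't match, so No.

Yes, No, No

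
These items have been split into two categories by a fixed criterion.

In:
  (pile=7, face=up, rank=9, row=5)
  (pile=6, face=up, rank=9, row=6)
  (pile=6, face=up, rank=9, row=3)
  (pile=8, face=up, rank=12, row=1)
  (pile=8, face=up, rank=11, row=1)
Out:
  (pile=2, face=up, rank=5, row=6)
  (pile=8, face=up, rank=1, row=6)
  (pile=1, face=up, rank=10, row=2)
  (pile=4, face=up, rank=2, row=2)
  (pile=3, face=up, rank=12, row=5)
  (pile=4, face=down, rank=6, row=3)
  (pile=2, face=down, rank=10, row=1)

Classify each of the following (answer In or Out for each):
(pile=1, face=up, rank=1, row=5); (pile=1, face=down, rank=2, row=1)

Out, Out

'In' ⟺ rank ≥ 2 AND pile ≥ 6.
(pile=1, face=up, rank=1, row=5): rank = 1, pile = 1 — doesn't match, so Out.
(pile=1, face=down, rank=2, row=1): rank = 2, pile = 1 — doesn't match, so Out.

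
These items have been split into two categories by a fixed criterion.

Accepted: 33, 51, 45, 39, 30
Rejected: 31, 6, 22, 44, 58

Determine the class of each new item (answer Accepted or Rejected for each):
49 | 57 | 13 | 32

Rejected, Accepted, Rejected, Rejected

The pattern is that an item is 'Accepted' exactly when: multiple of 3 AND at least 22.
49 — 49 = 3·16 + 1, 49 ≥ 22, hence Rejected.
57 — 57 = 3·19, 57 ≥ 22, hence Accepted.
13 — 13 = 3·4 + 1, 13 < 22, hence Rejected.
32 — 32 = 3·10 + 2, 32 ≥ 22, hence Rejected.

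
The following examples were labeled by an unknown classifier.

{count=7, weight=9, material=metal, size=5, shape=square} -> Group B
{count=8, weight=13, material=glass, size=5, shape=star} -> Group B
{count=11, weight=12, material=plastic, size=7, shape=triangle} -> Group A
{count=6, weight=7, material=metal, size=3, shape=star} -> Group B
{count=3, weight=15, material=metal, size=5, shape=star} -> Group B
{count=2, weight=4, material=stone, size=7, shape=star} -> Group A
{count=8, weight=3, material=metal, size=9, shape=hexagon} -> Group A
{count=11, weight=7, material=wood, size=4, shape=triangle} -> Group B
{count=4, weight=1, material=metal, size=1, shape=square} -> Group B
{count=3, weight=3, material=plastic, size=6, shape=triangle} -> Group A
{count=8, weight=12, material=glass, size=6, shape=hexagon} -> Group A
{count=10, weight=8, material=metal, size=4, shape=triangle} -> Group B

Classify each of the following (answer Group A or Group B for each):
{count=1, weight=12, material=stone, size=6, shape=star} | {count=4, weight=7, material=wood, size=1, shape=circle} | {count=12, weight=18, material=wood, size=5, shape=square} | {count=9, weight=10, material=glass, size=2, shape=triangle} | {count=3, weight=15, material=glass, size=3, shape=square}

All 'Group A' examples share one property — size ≥ 6 — and every 'Group B' example lacks it.
{count=1, weight=12, material=stone, size=6, shape=star}: size = 6 — meets the rule, so Group A.
{count=4, weight=7, material=wood, size=1, shape=circle}: size = 1 — does not satisfy this, so Group B.
{count=12, weight=18, material=wood, size=5, shape=square}: size = 5 — does not satisfy this, so Group B.
{count=9, weight=10, material=glass, size=2, shape=triangle}: size = 2 — does not satisfy this, so Group B.
{count=3, weight=15, material=glass, size=3, shape=square}: size = 3 — does not satisfy this, so Group B.

Group A, Group B, Group B, Group B, Group B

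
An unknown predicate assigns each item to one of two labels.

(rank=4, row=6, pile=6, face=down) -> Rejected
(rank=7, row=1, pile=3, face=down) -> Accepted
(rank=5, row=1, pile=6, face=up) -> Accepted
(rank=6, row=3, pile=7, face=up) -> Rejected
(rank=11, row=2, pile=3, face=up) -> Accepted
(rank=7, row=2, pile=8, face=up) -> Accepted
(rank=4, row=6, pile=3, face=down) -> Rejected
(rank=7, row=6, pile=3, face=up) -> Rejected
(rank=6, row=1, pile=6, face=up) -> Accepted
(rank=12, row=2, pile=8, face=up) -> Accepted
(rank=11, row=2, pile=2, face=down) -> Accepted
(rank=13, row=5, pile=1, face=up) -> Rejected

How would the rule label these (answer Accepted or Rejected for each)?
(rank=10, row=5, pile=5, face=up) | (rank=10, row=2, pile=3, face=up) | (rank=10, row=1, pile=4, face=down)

Rejected, Accepted, Accepted

The pattern is that an item is 'Accepted' exactly when: row ≤ 2.
(rank=10, row=5, pile=5, face=up): row = 5 — does not fit, so Rejected. (rank=10, row=2, pile=3, face=up): row = 2 — passes, so Accepted. (rank=10, row=1, pile=4, face=down): row = 1 — passes, so Accepted.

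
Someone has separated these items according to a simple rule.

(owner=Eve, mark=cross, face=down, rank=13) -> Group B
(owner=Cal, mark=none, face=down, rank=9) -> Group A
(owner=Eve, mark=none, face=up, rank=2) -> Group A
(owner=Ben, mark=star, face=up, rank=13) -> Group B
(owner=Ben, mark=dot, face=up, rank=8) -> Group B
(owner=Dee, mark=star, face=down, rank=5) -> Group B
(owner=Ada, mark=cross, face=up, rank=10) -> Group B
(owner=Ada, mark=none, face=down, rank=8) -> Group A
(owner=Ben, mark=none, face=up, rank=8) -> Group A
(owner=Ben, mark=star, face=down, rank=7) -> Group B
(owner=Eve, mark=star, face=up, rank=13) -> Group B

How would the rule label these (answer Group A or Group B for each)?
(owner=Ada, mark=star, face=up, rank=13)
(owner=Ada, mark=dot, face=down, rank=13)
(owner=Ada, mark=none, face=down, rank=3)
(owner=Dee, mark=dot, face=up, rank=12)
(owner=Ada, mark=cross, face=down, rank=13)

Group B, Group B, Group A, Group B, Group B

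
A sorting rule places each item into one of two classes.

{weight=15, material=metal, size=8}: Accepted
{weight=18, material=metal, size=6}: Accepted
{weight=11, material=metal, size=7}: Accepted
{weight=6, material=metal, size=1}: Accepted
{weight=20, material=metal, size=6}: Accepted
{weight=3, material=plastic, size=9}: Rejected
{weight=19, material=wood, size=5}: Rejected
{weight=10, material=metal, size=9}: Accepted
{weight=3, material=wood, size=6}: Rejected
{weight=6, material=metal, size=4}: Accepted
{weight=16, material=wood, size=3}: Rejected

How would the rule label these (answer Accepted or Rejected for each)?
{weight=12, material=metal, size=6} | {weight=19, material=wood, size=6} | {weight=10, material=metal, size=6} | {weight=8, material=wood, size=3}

Accepted, Rejected, Accepted, Rejected

The distinguishing property — material is metal — holds for all the 'Accepted' cases and none of the 'Rejected' cases.
{weight=12, material=metal, size=6}: Accepted (material is metal). {weight=19, material=wood, size=6}: Rejected (material is wood). {weight=10, material=metal, size=6}: Accepted (material is metal). {weight=8, material=wood, size=3}: Rejected (material is wood).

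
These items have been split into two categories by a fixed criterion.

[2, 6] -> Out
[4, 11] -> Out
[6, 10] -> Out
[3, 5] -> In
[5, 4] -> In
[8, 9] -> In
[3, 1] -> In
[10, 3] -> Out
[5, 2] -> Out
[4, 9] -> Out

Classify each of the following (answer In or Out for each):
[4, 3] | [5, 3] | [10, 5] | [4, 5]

In, In, Out, In

One predicate separates the groups cleanly: |first − second| ≤ 2.
[4, 3] — |4−3| = 1, hence In.
[5, 3] — |5−3| = 2, hence In.
[10, 5] — |10−5| = 5, hence Out.
[4, 5] — |4−5| = 1, hence In.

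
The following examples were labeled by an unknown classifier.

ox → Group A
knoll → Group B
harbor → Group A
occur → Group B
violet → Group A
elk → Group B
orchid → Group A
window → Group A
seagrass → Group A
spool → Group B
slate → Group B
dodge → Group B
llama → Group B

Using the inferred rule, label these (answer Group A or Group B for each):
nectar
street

'Group A' ⟺ even length.
nectar — length 6, hence Group A. street — length 6, hence Group A.

Group A, Group A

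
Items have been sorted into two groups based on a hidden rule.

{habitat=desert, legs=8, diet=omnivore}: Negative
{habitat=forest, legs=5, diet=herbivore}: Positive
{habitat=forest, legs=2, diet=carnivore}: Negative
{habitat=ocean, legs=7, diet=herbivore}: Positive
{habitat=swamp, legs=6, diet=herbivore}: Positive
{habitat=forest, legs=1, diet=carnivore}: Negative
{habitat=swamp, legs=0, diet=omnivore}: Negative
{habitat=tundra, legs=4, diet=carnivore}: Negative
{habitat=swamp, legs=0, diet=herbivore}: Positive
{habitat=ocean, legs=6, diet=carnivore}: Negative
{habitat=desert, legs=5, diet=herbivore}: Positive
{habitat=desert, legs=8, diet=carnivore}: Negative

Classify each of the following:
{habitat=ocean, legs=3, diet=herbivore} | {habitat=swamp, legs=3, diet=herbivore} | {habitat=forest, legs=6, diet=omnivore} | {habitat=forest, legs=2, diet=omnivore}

Positive, Positive, Negative, Negative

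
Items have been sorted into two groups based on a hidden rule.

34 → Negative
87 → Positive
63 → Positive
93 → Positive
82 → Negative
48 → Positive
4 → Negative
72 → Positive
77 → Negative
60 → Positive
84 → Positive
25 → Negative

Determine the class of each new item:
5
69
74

Negative, Positive, Negative

Looking at the examples, the only property every 'Positive' case has and every 'Negative' case lacks is: multiple of 3.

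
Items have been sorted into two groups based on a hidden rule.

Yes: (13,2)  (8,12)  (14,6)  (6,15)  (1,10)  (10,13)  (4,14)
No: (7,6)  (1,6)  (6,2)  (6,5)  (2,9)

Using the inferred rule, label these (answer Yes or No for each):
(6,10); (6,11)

Rule: max ≥ 10. This holds for each 'Yes' example and fails for each 'No' one.
Yes: (6,10), since max 10.
Yes: (6,11), since max 11.

Yes, Yes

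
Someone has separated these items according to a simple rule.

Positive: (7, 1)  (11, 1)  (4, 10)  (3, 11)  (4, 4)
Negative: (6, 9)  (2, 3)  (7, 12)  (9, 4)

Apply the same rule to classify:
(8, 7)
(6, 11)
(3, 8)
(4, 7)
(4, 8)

Looking at the examples, the only property every 'Positive' case has and every 'Negative' case lacks is: sum is even.

Negative, Negative, Negative, Negative, Positive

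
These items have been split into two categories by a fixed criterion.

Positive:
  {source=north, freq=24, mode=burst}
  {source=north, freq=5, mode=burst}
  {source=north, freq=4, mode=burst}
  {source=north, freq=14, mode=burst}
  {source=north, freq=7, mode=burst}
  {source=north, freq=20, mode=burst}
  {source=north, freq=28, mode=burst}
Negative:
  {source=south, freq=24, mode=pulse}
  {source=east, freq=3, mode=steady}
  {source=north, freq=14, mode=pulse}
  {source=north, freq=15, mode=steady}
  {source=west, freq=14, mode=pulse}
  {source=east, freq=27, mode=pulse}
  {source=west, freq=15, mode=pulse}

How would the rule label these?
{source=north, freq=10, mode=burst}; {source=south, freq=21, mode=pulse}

Comparing the two groups points to one rule — mode is burst.
{source=north, freq=10, mode=burst}: Positive (mode is burst). {source=south, freq=21, mode=pulse}: Negative (mode is pulse).

Positive, Negative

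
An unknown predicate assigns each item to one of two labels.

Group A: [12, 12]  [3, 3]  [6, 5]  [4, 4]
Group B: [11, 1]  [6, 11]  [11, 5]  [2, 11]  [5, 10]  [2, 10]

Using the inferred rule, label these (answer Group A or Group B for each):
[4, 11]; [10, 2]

The pattern is that an item is 'Group A' exactly when: |first − second| ≤ 1.
[4, 11] → |4−11| = 7 → Group B. [10, 2] → |10−2| = 8 → Group B.

Group B, Group B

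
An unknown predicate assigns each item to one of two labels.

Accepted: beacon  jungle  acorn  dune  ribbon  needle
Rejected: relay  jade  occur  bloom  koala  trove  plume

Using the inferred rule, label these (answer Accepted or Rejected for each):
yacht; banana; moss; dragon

A rule that fits every label: contains 'n' — true of each 'Accepted' example, false of each 'Rejected' one.
yacht → no 'n' → Rejected. banana → has 'n' → Accepted. moss → no 'n' → Rejected. dragon → has 'n' → Accepted.

Rejected, Accepted, Rejected, Accepted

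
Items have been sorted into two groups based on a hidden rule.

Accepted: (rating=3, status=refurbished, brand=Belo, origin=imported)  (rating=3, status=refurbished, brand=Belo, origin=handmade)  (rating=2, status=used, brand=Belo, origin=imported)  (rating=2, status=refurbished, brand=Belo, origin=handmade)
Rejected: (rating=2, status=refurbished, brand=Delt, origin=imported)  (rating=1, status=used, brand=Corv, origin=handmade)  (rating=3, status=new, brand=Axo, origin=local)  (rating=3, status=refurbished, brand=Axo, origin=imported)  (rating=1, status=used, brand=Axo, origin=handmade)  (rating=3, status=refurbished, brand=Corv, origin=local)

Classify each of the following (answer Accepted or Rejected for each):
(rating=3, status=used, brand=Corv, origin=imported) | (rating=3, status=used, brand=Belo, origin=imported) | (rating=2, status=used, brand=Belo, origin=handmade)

Comparing the two groups points to one rule — brand is Belo.

Rejected, Accepted, Accepted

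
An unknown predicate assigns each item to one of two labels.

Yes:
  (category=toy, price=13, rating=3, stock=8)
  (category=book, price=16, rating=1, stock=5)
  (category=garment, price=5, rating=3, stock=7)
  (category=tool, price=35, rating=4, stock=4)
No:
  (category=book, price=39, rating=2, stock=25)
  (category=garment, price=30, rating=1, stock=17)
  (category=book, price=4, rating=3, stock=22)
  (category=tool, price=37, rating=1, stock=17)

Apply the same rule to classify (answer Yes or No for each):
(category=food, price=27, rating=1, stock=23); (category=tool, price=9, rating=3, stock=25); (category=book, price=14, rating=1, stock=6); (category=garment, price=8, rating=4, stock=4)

No, No, Yes, Yes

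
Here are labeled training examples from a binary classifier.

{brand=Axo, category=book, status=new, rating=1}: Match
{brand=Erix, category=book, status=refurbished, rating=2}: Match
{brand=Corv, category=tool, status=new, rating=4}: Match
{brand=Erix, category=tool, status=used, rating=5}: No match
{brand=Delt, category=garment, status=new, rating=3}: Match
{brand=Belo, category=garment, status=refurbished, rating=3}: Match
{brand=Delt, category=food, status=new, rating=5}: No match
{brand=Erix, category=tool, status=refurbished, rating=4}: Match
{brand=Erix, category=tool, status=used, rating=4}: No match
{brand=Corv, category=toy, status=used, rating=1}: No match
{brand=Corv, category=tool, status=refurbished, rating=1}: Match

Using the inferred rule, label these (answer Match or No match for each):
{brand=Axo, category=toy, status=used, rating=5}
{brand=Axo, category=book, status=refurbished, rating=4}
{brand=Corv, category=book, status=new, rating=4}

No match, Match, Match

One predicate separates the groups cleanly: status is not used AND rating ≤ 4.
{brand=Axo, category=toy, status=used, rating=5}: status is used, rating = 5 — doesn't match, so No match. {brand=Axo, category=book, status=refurbished, rating=4}: status is refurbished, rating = 4 — has this property, so Match. {brand=Corv, category=book, status=new, rating=4}: status is new, rating = 4 — has this property, so Match.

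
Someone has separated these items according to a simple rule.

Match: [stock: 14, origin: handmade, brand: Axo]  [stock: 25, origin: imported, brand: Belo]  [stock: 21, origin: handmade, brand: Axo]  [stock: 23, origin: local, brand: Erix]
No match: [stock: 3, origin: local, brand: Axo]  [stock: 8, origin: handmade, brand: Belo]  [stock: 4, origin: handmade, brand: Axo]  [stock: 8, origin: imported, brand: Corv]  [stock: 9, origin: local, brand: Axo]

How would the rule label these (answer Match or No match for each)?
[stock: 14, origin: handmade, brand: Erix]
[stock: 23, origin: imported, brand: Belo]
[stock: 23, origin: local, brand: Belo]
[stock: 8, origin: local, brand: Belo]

Every 'Match' example satisfies: stock ≥ 14. None of the 'No match' examples do.
Match: [stock: 14, origin: handmade, brand: Erix], since stock = 14.
Match: [stock: 23, origin: imported, brand: Belo], since stock = 23.
Match: [stock: 23, origin: local, brand: Belo], since stock = 23.
No match: [stock: 8, origin: local, brand: Belo], since stock = 8.

Match, Match, Match, No match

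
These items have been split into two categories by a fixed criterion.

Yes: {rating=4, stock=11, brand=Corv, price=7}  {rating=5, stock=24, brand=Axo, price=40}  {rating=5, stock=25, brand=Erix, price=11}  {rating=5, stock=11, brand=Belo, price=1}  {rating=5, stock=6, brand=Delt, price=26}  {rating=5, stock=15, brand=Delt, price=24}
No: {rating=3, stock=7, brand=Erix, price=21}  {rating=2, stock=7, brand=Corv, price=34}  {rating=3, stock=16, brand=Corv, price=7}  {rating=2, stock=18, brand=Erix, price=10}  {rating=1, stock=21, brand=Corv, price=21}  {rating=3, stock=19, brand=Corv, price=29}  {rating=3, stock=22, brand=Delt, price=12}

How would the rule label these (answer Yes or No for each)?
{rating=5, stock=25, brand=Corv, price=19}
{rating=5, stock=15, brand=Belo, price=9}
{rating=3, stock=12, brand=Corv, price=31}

'Yes' ⟺ rating ≥ 4.

Yes, Yes, No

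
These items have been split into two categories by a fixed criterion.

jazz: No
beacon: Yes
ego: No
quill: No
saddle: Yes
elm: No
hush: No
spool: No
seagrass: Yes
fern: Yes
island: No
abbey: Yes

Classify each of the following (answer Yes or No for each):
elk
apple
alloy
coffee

No, Yes, No, Yes

One predicate separates the groups cleanly: length ≥ 4 AND contains 'e'.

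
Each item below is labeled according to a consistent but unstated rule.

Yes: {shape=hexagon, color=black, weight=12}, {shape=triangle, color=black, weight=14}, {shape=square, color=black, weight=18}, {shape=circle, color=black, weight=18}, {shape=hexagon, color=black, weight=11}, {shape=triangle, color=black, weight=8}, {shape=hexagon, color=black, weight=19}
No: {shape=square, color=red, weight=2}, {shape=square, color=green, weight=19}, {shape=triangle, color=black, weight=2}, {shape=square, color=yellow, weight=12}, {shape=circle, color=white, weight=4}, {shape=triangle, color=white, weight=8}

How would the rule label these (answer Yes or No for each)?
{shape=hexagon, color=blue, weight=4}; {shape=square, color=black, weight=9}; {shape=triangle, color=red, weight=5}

No, Yes, No

The common property of the 'Yes' items is: color is black AND weight ≥ 4. No 'No' item has it.
{shape=hexagon, color=blue, weight=4} — color is blue, weight = 4, hence No.
{shape=square, color=black, weight=9} — color is black, weight = 9, hence Yes.
{shape=triangle, color=red, weight=5} — color is red, weight = 5, hence No.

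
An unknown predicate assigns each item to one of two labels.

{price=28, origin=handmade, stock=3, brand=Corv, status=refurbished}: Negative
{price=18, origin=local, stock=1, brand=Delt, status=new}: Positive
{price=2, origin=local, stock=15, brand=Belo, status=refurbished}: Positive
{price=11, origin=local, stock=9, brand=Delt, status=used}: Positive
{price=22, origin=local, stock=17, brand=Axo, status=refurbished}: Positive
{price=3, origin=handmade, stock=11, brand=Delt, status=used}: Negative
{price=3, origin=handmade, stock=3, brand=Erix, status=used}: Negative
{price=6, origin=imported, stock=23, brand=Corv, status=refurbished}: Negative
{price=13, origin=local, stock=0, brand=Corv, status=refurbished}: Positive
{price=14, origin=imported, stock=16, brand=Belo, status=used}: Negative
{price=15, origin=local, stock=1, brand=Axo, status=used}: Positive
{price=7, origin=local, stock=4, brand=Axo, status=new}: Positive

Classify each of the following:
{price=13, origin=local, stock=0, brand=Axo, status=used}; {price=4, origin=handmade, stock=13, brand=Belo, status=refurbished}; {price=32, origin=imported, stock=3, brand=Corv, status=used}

Positive, Negative, Negative

'Positive' ⟺ origin is local.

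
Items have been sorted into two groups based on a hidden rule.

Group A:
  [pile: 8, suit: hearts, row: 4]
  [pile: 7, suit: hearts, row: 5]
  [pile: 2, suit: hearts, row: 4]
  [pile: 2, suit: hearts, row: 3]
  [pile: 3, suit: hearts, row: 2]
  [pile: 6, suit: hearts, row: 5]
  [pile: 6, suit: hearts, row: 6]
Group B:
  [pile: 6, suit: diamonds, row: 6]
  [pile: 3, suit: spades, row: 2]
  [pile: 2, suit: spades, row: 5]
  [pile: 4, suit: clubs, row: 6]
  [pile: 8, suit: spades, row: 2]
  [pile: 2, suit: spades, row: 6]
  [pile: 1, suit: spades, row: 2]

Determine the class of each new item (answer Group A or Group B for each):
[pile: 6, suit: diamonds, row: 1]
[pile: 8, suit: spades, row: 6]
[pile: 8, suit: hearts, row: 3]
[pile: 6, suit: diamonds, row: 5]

Group B, Group B, Group A, Group B

Looking at the examples, the only property every 'Group A' case has and every 'Group B' case lacks is: suit is hearts.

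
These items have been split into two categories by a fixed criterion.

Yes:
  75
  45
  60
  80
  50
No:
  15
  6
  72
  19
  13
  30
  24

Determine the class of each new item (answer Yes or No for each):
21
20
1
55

No, No, No, Yes

A rule that fits every label: multiple of 5 AND at least 45 — true of each 'Yes' example, false of each 'No' one.
21: 21 = 5·4 + 1, 21 < 45 — doesn't match, so No. 20: 20 = 5·4, 20 < 45 — doesn't match, so No. 1: 1 = 5·0 + 1, 1 < 45 — doesn't match, so No. 55: 55 = 5·11, 55 ≥ 45 — matches, so Yes.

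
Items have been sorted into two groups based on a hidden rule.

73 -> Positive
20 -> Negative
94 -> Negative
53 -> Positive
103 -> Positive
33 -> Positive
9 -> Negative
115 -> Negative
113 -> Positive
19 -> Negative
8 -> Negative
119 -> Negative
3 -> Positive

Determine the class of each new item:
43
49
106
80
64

Positive, Negative, Negative, Negative, Negative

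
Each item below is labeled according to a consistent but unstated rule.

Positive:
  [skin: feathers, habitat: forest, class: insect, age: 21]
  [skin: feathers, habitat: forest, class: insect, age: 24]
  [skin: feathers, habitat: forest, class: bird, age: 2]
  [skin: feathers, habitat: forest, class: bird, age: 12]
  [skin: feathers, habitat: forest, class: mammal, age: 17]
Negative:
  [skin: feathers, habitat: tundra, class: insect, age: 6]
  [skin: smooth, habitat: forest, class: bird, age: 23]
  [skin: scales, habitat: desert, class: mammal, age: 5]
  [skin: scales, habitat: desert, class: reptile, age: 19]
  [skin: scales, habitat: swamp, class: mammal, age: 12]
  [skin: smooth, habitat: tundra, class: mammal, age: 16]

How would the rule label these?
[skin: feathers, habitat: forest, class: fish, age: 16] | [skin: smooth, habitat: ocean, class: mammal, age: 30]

The rule appears to be: skin is feathers AND habitat is forest.
[skin: feathers, habitat: forest, class: fish, age: 16]: skin is feathers, habitat is forest, fits → Positive. [skin: smooth, habitat: ocean, class: mammal, age: 30]: skin is smooth, habitat is ocean, doesn't match → Negative.

Positive, Negative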